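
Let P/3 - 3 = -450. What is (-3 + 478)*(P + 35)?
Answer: -620350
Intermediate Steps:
P = -1341 (P = 9 + 3*(-450) = 9 - 1350 = -1341)
(-3 + 478)*(P + 35) = (-3 + 478)*(-1341 + 35) = 475*(-1306) = -620350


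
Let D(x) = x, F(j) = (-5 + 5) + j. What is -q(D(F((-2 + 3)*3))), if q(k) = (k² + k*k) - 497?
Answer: 479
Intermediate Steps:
F(j) = j (F(j) = 0 + j = j)
q(k) = -497 + 2*k² (q(k) = (k² + k²) - 497 = 2*k² - 497 = -497 + 2*k²)
-q(D(F((-2 + 3)*3))) = -(-497 + 2*((-2 + 3)*3)²) = -(-497 + 2*(1*3)²) = -(-497 + 2*3²) = -(-497 + 2*9) = -(-497 + 18) = -1*(-479) = 479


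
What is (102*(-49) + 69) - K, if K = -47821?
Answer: 42892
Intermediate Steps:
(102*(-49) + 69) - K = (102*(-49) + 69) - 1*(-47821) = (-4998 + 69) + 47821 = -4929 + 47821 = 42892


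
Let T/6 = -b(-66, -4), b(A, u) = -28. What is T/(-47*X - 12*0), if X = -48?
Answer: 7/94 ≈ 0.074468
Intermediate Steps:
T = 168 (T = 6*(-1*(-28)) = 6*28 = 168)
T/(-47*X - 12*0) = 168/(-47*(-48) - 12*0) = 168/(2256 + 0) = 168/2256 = 168*(1/2256) = 7/94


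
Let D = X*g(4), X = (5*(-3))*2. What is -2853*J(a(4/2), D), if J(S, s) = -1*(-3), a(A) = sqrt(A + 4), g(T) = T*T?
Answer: -8559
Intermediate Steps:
g(T) = T**2
a(A) = sqrt(4 + A)
X = -30 (X = -15*2 = -30)
D = -480 (D = -30*4**2 = -30*16 = -480)
J(S, s) = 3
-2853*J(a(4/2), D) = -2853*3 = -8559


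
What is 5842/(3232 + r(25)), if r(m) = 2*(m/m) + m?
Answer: 5842/3259 ≈ 1.7926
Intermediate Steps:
r(m) = 2 + m (r(m) = 2*1 + m = 2 + m)
5842/(3232 + r(25)) = 5842/(3232 + (2 + 25)) = 5842/(3232 + 27) = 5842/3259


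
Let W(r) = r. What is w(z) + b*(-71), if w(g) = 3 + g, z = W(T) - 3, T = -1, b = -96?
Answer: 6815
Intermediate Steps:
z = -4 (z = -1 - 3 = -4)
w(z) + b*(-71) = (3 - 4) - 96*(-71) = -1 + 6816 = 6815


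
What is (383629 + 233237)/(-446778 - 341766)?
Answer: -102811/131424 ≈ -0.78228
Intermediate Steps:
(383629 + 233237)/(-446778 - 341766) = 616866/(-788544) = 616866*(-1/788544) = -102811/131424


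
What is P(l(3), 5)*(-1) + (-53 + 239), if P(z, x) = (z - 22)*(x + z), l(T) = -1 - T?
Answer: 212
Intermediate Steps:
P(z, x) = (-22 + z)*(x + z)
P(l(3), 5)*(-1) + (-53 + 239) = ((-1 - 1*3)**2 - 22*5 - 22*(-1 - 1*3) + 5*(-1 - 1*3))*(-1) + (-53 + 239) = ((-1 - 3)**2 - 110 - 22*(-1 - 3) + 5*(-1 - 3))*(-1) + 186 = ((-4)**2 - 110 - 22*(-4) + 5*(-4))*(-1) + 186 = (16 - 110 + 88 - 20)*(-1) + 186 = -26*(-1) + 186 = 26 + 186 = 212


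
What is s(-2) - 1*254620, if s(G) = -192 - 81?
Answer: -254893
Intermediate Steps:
s(G) = -273
s(-2) - 1*254620 = -273 - 1*254620 = -273 - 254620 = -254893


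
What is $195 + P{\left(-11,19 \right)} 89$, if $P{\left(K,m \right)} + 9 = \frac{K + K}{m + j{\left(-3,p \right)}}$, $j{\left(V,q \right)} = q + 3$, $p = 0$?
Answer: $-695$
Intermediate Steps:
$j{\left(V,q \right)} = 3 + q$
$P{\left(K,m \right)} = -9 + \frac{2 K}{3 + m}$ ($P{\left(K,m \right)} = -9 + \frac{K + K}{m + \left(3 + 0\right)} = -9 + \frac{2 K}{m + 3} = -9 + \frac{2 K}{3 + m}$)
$195 + P{\left(-11,19 \right)} 89 = 195 + \frac{-27 - 171 + 2 \left(-11\right)}{3 + 19} \cdot 89 = 195 + \frac{-27 - 171 - 22}{22} \cdot 89 = 195 + \frac{1}{22} \left(-220\right) 89 = 195 - 890 = -695$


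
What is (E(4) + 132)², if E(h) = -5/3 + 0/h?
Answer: 152881/9 ≈ 16987.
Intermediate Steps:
E(h) = -5/3 (E(h) = -5*⅓ + 0 = -5/3 + 0 = -5/3)
(E(4) + 132)² = (-5/3 + 132)² = (391/3)² = 152881/9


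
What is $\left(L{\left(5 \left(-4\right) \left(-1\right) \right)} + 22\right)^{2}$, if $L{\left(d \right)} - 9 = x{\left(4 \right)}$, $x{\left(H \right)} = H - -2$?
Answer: $1369$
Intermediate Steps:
$x{\left(H \right)} = 2 + H$ ($x{\left(H \right)} = H + 2 = 2 + H$)
$L{\left(d \right)} = 15$ ($L{\left(d \right)} = 9 + \left(2 + 4\right) = 9 + 6 = 15$)
$\left(L{\left(5 \left(-4\right) \left(-1\right) \right)} + 22\right)^{2} = \left(15 + 22\right)^{2} = 37^{2} = 1369$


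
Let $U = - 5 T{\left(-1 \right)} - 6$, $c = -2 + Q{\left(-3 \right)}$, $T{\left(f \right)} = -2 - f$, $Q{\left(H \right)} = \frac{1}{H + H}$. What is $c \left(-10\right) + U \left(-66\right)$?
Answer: $\frac{263}{3} \approx 87.667$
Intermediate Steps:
$Q{\left(H \right)} = \frac{1}{2 H}$
$c = - \frac{13}{6}$ ($c = -2 + \frac{1}{2 \left(-3\right)} = -2 + \frac{1}{2} \left(- \frac{1}{3}\right) = -2 - \frac{1}{6} = - \frac{13}{6} \approx -2.1667$)
$U = -1$ ($U = - 5 \left(-2 - -1\right) - 6 = - 5 \left(-2 + 1\right) - 6 = \left(-5\right) \left(-1\right) - 6 = 5 - 6 = -1$)
$c \left(-10\right) + U \left(-66\right) = \left(- \frac{13}{6}\right) \left(-10\right) - -66 = \frac{65}{3} + 66 = \frac{263}{3}$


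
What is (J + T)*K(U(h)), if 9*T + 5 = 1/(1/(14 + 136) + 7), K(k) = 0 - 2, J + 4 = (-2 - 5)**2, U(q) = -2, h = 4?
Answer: -841100/9459 ≈ -88.921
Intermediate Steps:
J = 45 (J = -4 + (-2 - 5)**2 = -4 + (-7)**2 = -4 + 49 = 45)
K(k) = -2
T = -5105/9459 (T = -5/9 + 1/(9*(1/(14 + 136) + 7)) = -5/9 + 1/(9*(1/150 + 7)) = -5/9 + 1/(9*(1051/150)) = -5/9 + (1/9)*(150/1051) = -5/9 + 50/3153 = -5105/9459 ≈ -0.53970)
(J + T)*K(U(h)) = (45 - 5105/9459)*(-2) = (420550/9459)*(-2) = -841100/9459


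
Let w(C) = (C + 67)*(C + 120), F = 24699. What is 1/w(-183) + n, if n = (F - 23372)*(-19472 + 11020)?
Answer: -81965095631/7308 ≈ -1.1216e+7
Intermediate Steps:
w(C) = (67 + C)*(120 + C)
n = -11215804 (n = (24699 - 23372)*(-19472 + 11020) = 1327*(-8452) = -11215804)
1/w(-183) + n = 1/(8040 + (-183)² + 187*(-183)) - 11215804 = 1/(8040 + 33489 - 34221) - 11215804 = 1/7308 - 11215804 = -81965095631/7308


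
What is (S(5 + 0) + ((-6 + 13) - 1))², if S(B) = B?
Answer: 121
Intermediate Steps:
(S(5 + 0) + ((-6 + 13) - 1))² = ((5 + 0) + ((-6 + 13) - 1))² = (5 + (7 - 1))² = (5 + 6)² = 11² = 121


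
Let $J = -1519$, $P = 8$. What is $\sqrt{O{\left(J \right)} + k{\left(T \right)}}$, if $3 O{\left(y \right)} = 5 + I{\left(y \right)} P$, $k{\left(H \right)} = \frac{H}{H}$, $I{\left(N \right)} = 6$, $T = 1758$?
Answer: $\frac{2 \sqrt{42}}{3} \approx 4.3205$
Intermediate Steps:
$k{\left(H \right)} = 1$
$O{\left(y \right)} = \frac{53}{3}$ ($O{\left(y \right)} = \frac{5 + 6 \cdot 8}{3} = \frac{5 + 48}{3} = \frac{1}{3} \cdot 53 = \frac{53}{3}$)
$\sqrt{O{\left(J \right)} + k{\left(T \right)}} = \sqrt{\frac{53}{3} + 1} = \sqrt{\frac{56}{3}} = \frac{2 \sqrt{42}}{3}$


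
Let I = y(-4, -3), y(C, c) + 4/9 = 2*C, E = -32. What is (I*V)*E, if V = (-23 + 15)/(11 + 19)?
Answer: -9728/135 ≈ -72.059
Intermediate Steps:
V = -4/15 (V = -8/30 = -8*1/30 = -4/15 ≈ -0.26667)
y(C, c) = -4/9 + 2*C
I = -76/9 (I = -4/9 + 2*(-4) = -4/9 - 8 = -76/9 ≈ -8.4444)
(I*V)*E = -76/9*(-4/15)*(-32) = (304/135)*(-32) = -9728/135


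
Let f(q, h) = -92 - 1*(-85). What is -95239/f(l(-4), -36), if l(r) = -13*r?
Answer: 95239/7 ≈ 13606.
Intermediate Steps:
f(q, h) = -7 (f(q, h) = -92 + 85 = -7)
-95239/f(l(-4), -36) = -95239/(-7) = -95239*(-⅐) = 95239/7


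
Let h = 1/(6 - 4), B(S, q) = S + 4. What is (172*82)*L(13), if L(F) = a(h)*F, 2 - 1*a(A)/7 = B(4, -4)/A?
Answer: -17968496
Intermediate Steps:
B(S, q) = 4 + S
h = ½ (h = 1/2 = ½ ≈ 0.50000)
a(A) = 14 - 56/A (a(A) = 14 - 7*(4 + 4)/A = 14 - 56/A)
L(F) = -98*F (L(F) = (14 - 56/½)*F = (14 - 56*2)*F = (14 - 112)*F = -98*F)
(172*82)*L(13) = (172*82)*(-98*13) = 14104*(-1274) = -17968496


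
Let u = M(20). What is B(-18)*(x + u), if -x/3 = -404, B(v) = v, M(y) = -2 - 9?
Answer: -21618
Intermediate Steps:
M(y) = -11
x = 1212 (x = -3*(-404) = 1212)
u = -11
B(-18)*(x + u) = -18*(1212 - 11) = -18*1201 = -21618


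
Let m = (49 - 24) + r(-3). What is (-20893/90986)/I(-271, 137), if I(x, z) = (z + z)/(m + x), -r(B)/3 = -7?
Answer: 4700925/24930164 ≈ 0.18856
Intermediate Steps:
r(B) = 21 (r(B) = -3*(-7) = 21)
m = 46 (m = (49 - 24) + 21 = 25 + 21 = 46)
I(x, z) = 2*z/(46 + x) (I(x, z) = (z + z)/(46 + x) = (2*z)/(46 + x) = 2*z/(46 + x))
(-20893/90986)/I(-271, 137) = (-20893/90986)/((2*137/(46 - 271))) = (-20893*1/90986)/((2*137/(-225))) = -20893/(90986*(2*137*(-1/225))) = -20893/(90986*(-274/225)) = -20893/90986*(-225/274) = 4700925/24930164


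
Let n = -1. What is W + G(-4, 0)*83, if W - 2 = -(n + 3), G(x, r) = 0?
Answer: 0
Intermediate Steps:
W = 0 (W = 2 - (-1 + 3) = 2 - 1*2 = 2 - 2 = 0)
W + G(-4, 0)*83 = 0 + 0*83 = 0 + 0 = 0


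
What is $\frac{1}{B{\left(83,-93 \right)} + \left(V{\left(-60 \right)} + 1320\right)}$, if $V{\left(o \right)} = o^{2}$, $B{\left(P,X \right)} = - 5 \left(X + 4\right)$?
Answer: $\frac{1}{5365} \approx 0.00018639$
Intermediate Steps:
$B{\left(P,X \right)} = -20 - 5 X$ ($B{\left(P,X \right)} = - 5 \left(4 + X\right) = -20 - 5 X$)
$\frac{1}{B{\left(83,-93 \right)} + \left(V{\left(-60 \right)} + 1320\right)} = \frac{1}{\left(-20 - -465\right) + \left(\left(-60\right)^{2} + 1320\right)} = \frac{1}{\left(-20 + 465\right) + \left(3600 + 1320\right)} = \frac{1}{445 + 4920} = \frac{1}{5365}$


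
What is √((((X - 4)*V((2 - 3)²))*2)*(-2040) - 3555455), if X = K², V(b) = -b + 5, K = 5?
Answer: 5*I*√155927 ≈ 1974.4*I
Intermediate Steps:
V(b) = 5 - b
X = 25 (X = 5² = 25)
√((((X - 4)*V((2 - 3)²))*2)*(-2040) - 3555455) = √((((25 - 4)*(5 - (2 - 3)²))*2)*(-2040) - 3555455) = √(((21*(5 - 1*(-1)²))*2)*(-2040) - 3555455) = √(((21*(5 - 1*1))*2)*(-2040) - 3555455) = √(((21*(5 - 1))*2)*(-2040) - 3555455) = √(((21*4)*2)*(-2040) - 3555455) = √((84*2)*(-2040) - 3555455) = √(168*(-2040) - 3555455) = √(-342720 - 3555455) = √(-3898175) = 5*I*√155927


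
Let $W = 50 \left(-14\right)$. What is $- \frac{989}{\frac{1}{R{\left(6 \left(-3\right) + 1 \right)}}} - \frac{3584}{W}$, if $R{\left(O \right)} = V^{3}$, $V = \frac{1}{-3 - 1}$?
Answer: $\frac{32917}{1600} \approx 20.573$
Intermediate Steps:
$W = -700$
$V = - \frac{1}{4}$ ($V = \frac{1}{-4} = - \frac{1}{4} \approx -0.25$)
$R{\left(O \right)} = - \frac{1}{64}$ ($R{\left(O \right)} = \left(- \frac{1}{4}\right)^{3} = - \frac{1}{64}$)
$- \frac{989}{\frac{1}{R{\left(6 \left(-3\right) + 1 \right)}}} - \frac{3584}{W} = - \frac{989}{\frac{1}{- \frac{1}{64}}} - \frac{3584}{-700} = - \frac{989}{-64} - - \frac{128}{25} = \left(-989\right) \left(- \frac{1}{64}\right) + \frac{128}{25} = \frac{989}{64} + \frac{128}{25} = \frac{32917}{1600}$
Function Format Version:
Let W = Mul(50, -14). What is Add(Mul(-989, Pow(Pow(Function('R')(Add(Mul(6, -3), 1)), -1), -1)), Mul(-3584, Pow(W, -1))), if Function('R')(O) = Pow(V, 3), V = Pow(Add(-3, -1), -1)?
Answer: Rational(32917, 1600) ≈ 20.573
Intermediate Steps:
W = -700
V = Rational(-1, 4) (V = Pow(-4, -1) = Rational(-1, 4) ≈ -0.25000)
Function('R')(O) = Rational(-1, 64) (Function('R')(O) = Pow(Rational(-1, 4), 3) = Rational(-1, 64))
Add(Mul(-989, Pow(Pow(Function('R')(Add(Mul(6, -3), 1)), -1), -1)), Mul(-3584, Pow(W, -1))) = Add(Mul(-989, Pow(Pow(Rational(-1, 64), -1), -1)), Mul(-3584, Pow(-700, -1))) = Add(Mul(-989, Pow(-64, -1)), Mul(-3584, Rational(-1, 700))) = Add(Mul(-989, Rational(-1, 64)), Rational(128, 25)) = Add(Rational(989, 64), Rational(128, 25)) = Rational(32917, 1600)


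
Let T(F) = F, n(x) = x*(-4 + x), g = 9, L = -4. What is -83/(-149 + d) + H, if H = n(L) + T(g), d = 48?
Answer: 4224/101 ≈ 41.822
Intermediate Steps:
H = 41 (H = -4*(-4 - 4) + 9 = -4*(-8) + 9 = 32 + 9 = 41)
-83/(-149 + d) + H = -83/(-149 + 48) + 41 = -83/(-101) + 41 = -1/101*(-83) + 41 = 83/101 + 41 = 4224/101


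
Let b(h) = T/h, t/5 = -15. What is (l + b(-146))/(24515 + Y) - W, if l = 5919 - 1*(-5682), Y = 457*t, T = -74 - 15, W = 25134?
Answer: -7163327695/284992 ≈ -25135.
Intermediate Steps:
t = -75 (t = 5*(-15) = -75)
T = -89
b(h) = -89/h
Y = -34275 (Y = 457*(-75) = -34275)
l = 11601 (l = 5919 + 5682 = 11601)
(l + b(-146))/(24515 + Y) - W = (11601 - 89/(-146))/(24515 - 34275) - 1*25134 = (11601 - 89*(-1/146))/(-9760) - 25134 = (11601 + 89/146)*(-1/9760) - 25134 = (1693835/146)*(-1/9760) - 25134 = -338767/284992 - 25134 = -7163327695/284992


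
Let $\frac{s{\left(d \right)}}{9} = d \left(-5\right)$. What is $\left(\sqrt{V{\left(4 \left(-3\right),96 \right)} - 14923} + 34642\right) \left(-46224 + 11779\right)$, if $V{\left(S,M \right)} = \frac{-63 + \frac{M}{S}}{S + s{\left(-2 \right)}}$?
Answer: $-1193243690 - \frac{34445 i \sqrt{90797070}}{78} \approx -1.1932 \cdot 10^{9} - 4.2079 \cdot 10^{6} i$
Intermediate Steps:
$s{\left(d \right)} = - 45 d$ ($s{\left(d \right)} = 9 d \left(-5\right) = 9 \left(- 5 d\right) = - 45 d$)
$V{\left(S,M \right)} = \frac{-63 + \frac{M}{S}}{90 + S}$ ($V{\left(S,M \right)} = \frac{-63 + \frac{M}{S}}{S - -90} = \frac{-63 + \frac{M}{S}}{S + 90} = \frac{-63 + \frac{M}{S}}{90 + S}$)
$\left(\sqrt{V{\left(4 \left(-3\right),96 \right)} - 14923} + 34642\right) \left(-46224 + 11779\right) = \left(\sqrt{\frac{96 - 63 \cdot 4 \left(-3\right)}{4 \left(-3\right) \left(90 + 4 \left(-3\right)\right)} - 14923} + 34642\right) \left(-46224 + 11779\right) = \left(\sqrt{\frac{96 - -756}{\left(-12\right) \left(90 - 12\right)} - 14923} + 34642\right) \left(-34445\right) = \left(\sqrt{- \frac{96 + 756}{12 \cdot 78} - 14923} + 34642\right) \left(-34445\right) = \left(\sqrt{\left(- \frac{1}{12}\right) \frac{1}{78} \cdot 852 - 14923} + 34642\right) \left(-34445\right) = \left(\sqrt{- \frac{71}{78} - 14923} + 34642\right) \left(-34445\right) = \left(\sqrt{- \frac{1164065}{78}} + 34642\right) \left(-34445\right) = \left(\frac{i \sqrt{90797070}}{78} + 34642\right) \left(-34445\right) = \left(34642 + \frac{i \sqrt{90797070}}{78}\right) \left(-34445\right) = -1193243690 - \frac{34445 i \sqrt{90797070}}{78}$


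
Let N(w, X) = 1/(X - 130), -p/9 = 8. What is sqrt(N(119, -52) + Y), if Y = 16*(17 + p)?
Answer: I*sqrt(29149302)/182 ≈ 29.665*I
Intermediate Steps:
p = -72 (p = -9*8 = -72)
N(w, X) = 1/(-130 + X)
Y = -880 (Y = 16*(17 - 72) = 16*(-55) = -880)
sqrt(N(119, -52) + Y) = sqrt(1/(-130 - 52) - 880) = sqrt(1/(-182) - 880) = sqrt(-1/182 - 880) = sqrt(-160161/182) = I*sqrt(29149302)/182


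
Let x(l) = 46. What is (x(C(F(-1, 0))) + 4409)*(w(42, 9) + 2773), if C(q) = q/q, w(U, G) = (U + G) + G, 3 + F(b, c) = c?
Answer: 12621015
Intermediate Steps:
F(b, c) = -3 + c
w(U, G) = U + 2*G (w(U, G) = (G + U) + G = U + 2*G)
C(q) = 1
(x(C(F(-1, 0))) + 4409)*(w(42, 9) + 2773) = (46 + 4409)*((42 + 2*9) + 2773) = 4455*((42 + 18) + 2773) = 4455*(60 + 2773) = 4455*2833 = 12621015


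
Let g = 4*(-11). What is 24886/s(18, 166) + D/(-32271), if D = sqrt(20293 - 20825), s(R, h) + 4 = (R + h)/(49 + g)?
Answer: 62215/82 - 2*I*sqrt(133)/32271 ≈ 758.72 - 0.00071473*I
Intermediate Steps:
g = -44
s(R, h) = -4 + R/5 + h/5 (s(R, h) = -4 + (R + h)/(49 - 44) = -4 + (R + h)/5 = -4 + (R + h)*(1/5) = -4 + (R/5 + h/5) = -4 + R/5 + h/5)
D = 2*I*sqrt(133) (D = sqrt(-532) = 2*I*sqrt(133) ≈ 23.065*I)
24886/s(18, 166) + D/(-32271) = 24886/(-4 + (1/5)*18 + (1/5)*166) + (2*I*sqrt(133))/(-32271) = 24886/(-4 + 18/5 + 166/5) + (2*I*sqrt(133))*(-1/32271) = 24886/(164/5) - 2*I*sqrt(133)/32271 = 24886*(5/164) - 2*I*sqrt(133)/32271 = 62215/82 - 2*I*sqrt(133)/32271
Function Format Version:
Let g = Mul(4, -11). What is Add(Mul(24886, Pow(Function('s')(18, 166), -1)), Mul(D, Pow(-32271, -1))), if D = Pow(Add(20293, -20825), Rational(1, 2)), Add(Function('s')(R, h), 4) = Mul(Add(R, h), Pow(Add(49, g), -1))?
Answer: Add(Rational(62215, 82), Mul(Rational(-2, 32271), I, Pow(133, Rational(1, 2)))) ≈ Add(758.72, Mul(-0.00071473, I))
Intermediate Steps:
g = -44
Function('s')(R, h) = Add(-4, Mul(Rational(1, 5), R), Mul(Rational(1, 5), h)) (Function('s')(R, h) = Add(-4, Mul(Add(R, h), Pow(Add(49, -44), -1))) = Add(-4, Mul(Add(R, h), Pow(5, -1))) = Add(-4, Mul(Add(R, h), Rational(1, 5))) = Add(-4, Add(Mul(Rational(1, 5), R), Mul(Rational(1, 5), h))) = Add(-4, Mul(Rational(1, 5), R), Mul(Rational(1, 5), h)))
D = Mul(2, I, Pow(133, Rational(1, 2))) (D = Pow(-532, Rational(1, 2)) = Mul(2, I, Pow(133, Rational(1, 2))) ≈ Mul(23.065, I))
Add(Mul(24886, Pow(Function('s')(18, 166), -1)), Mul(D, Pow(-32271, -1))) = Add(Mul(24886, Pow(Add(-4, Mul(Rational(1, 5), 18), Mul(Rational(1, 5), 166)), -1)), Mul(Mul(2, I, Pow(133, Rational(1, 2))), Pow(-32271, -1))) = Add(Mul(24886, Pow(Add(-4, Rational(18, 5), Rational(166, 5)), -1)), Mul(Mul(2, I, Pow(133, Rational(1, 2))), Rational(-1, 32271))) = Add(Mul(24886, Pow(Rational(164, 5), -1)), Mul(Rational(-2, 32271), I, Pow(133, Rational(1, 2)))) = Add(Mul(24886, Rational(5, 164)), Mul(Rational(-2, 32271), I, Pow(133, Rational(1, 2)))) = Add(Rational(62215, 82), Mul(Rational(-2, 32271), I, Pow(133, Rational(1, 2))))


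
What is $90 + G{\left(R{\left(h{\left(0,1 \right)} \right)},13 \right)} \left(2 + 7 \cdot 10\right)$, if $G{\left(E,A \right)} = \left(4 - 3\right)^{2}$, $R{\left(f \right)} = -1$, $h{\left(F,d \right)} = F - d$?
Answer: $162$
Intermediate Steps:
$G{\left(E,A \right)} = 1$ ($G{\left(E,A \right)} = 1^{2} = 1$)
$90 + G{\left(R{\left(h{\left(0,1 \right)} \right)},13 \right)} \left(2 + 7 \cdot 10\right) = 90 + 1 \left(2 + 7 \cdot 10\right) = 90 + 1 \left(2 + 70\right) = 90 + 1 \cdot 72 = 90 + 72 = 162$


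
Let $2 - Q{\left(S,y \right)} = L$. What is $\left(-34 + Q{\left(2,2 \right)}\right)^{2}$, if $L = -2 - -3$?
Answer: $1089$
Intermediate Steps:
$L = 1$ ($L = -2 + 3 = 1$)
$Q{\left(S,y \right)} = 1$ ($Q{\left(S,y \right)} = 2 - 1 = 1$)
$\left(-34 + Q{\left(2,2 \right)}\right)^{2} = \left(-34 + 1\right)^{2} = \left(-33\right)^{2} = 1089$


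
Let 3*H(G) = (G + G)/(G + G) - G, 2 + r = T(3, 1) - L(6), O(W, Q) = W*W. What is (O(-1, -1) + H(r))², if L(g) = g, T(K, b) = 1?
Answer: 121/9 ≈ 13.444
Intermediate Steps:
O(W, Q) = W²
r = -7 (r = -2 + (1 - 1*6) = -2 + (1 - 6) = -2 - 5 = -7)
H(G) = ⅓ - G/3 (H(G) = ((G + G)/(G + G) - G)/3 = ((2*G)/((2*G)) - G)/3 = ((2*G)*(1/(2*G)) - G)/3 = (1 - G)/3 = ⅓ - G/3)
(O(-1, -1) + H(r))² = ((-1)² + (⅓ - ⅓*(-7)))² = (1 + (⅓ + 7/3))² = (1 + 8/3)² = (11/3)² = 121/9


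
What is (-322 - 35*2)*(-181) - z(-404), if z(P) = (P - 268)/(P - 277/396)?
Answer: 11370572360/160261 ≈ 70950.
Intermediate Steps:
z(P) = (-268 + P)/(-277/396 + P) (z(P) = (-268 + P)/(P - 277*1/396) = (-268 + P)/(P - 277/396) = (-268 + P)/(-277/396 + P))
(-322 - 35*2)*(-181) - z(-404) = (-322 - 35*2)*(-181) - 396*(-268 - 404)/(-277 + 396*(-404)) = (-322 - 70)*(-181) - 396*(-672)/(-277 - 159984) = -392*(-181) - 396*(-672)/(-160261) = 70952 - 396*(-1)*(-672)/160261 = 70952 - 1*266112/160261 = 70952 - 266112/160261 = 11370572360/160261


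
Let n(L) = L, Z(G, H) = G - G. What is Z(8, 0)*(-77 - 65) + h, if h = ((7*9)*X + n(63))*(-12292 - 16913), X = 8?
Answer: -16559235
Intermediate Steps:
Z(G, H) = 0
h = -16559235 (h = ((7*9)*8 + 63)*(-12292 - 16913) = (63*8 + 63)*(-29205) = (504 + 63)*(-29205) = 567*(-29205) = -16559235)
Z(8, 0)*(-77 - 65) + h = 0*(-77 - 65) - 16559235 = 0*(-142) - 16559235 = 0 - 16559235 = -16559235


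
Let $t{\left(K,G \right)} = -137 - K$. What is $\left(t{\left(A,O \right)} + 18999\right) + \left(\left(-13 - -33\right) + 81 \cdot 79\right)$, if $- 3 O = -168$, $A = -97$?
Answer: $25378$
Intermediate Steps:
$O = 56$ ($O = \left(- \frac{1}{3}\right) \left(-168\right) = 56$)
$\left(t{\left(A,O \right)} + 18999\right) + \left(\left(-13 - -33\right) + 81 \cdot 79\right) = \left(\left(-137 - -97\right) + 18999\right) + \left(\left(-13 - -33\right) + 81 \cdot 79\right) = \left(\left(-137 + 97\right) + 18999\right) + \left(\left(-13 + 33\right) + 6399\right) = \left(-40 + 18999\right) + \left(20 + 6399\right) = 18959 + 6419 = 25378$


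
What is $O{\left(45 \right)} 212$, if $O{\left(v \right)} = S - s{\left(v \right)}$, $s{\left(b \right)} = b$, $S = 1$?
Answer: $-9328$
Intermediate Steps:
$O{\left(v \right)} = 1 - v$
$O{\left(45 \right)} 212 = \left(1 - 45\right) 212 = \left(-44\right) 212 = -9328$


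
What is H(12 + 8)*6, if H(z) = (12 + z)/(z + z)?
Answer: 24/5 ≈ 4.8000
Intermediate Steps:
H(z) = (12 + z)/(2*z) (H(z) = (12 + z)/((2*z)) = (12 + z)*(1/(2*z)) = (12 + z)/(2*z))
H(12 + 8)*6 = ((12 + (12 + 8))/(2*(12 + 8)))*6 = ((½)*(12 + 20)/20)*6 = ((½)*(1/20)*32)*6 = (⅘)*6 = 24/5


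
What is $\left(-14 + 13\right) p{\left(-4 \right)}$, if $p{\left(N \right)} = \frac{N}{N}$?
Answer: $-1$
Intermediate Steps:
$p{\left(N \right)} = 1$
$\left(-14 + 13\right) p{\left(-4 \right)} = \left(-14 + 13\right) 1 = \left(-1\right) 1 = -1$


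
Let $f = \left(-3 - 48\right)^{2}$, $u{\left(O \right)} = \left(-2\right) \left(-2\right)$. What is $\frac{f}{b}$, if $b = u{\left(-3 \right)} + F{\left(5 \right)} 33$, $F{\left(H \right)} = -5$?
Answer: $- \frac{2601}{161} \approx -16.155$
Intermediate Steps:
$u{\left(O \right)} = 4$
$b = -161$ ($b = 4 - 165 = -161$)
$f = 2601$ ($f = \left(-51\right)^{2} = 2601$)
$\frac{f}{b} = \frac{2601}{-161} = 2601 \left(- \frac{1}{161}\right) = - \frac{2601}{161}$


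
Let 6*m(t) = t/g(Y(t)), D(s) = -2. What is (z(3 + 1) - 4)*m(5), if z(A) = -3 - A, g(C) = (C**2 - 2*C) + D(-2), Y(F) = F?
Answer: -55/78 ≈ -0.70513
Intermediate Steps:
g(C) = -2 + C**2 - 2*C (g(C) = (C**2 - 2*C) - 2 = -2 + C**2 - 2*C)
m(t) = t/(6*(-2 + t**2 - 2*t)) (m(t) = (t/(-2 + t**2 - 2*t))/6 = t/(6*(-2 + t**2 - 2*t)))
(z(3 + 1) - 4)*m(5) = ((-3 - (3 + 1)) - 4)*((1/6)*5/(-2 + 5**2 - 2*5)) = ((-3 - 1*4) - 4)*((1/6)*5/(-2 + 25 - 10)) = ((-3 - 4) - 4)*((1/6)*5/13) = (-7 - 4)*((1/6)*5*(1/13)) = -11*5/78 = -55/78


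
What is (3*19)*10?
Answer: 570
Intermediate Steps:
(3*19)*10 = 57*10 = 570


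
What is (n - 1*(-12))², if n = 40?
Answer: 2704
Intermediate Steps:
(n - 1*(-12))² = (40 - 1*(-12))² = (40 + 12)² = 52² = 2704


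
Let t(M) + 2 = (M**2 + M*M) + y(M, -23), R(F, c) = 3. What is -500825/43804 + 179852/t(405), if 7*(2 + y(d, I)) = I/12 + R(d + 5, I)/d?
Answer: -591249699210185/54317522837596 ≈ -10.885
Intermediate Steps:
y(d, I) = -2 + I/84 + 3/(7*d) (y(d, I) = -2 + (I/12 + 3/d)/7 = -2 + (3/d + I/12)/7 = -2 + (I/84 + 3/(7*d)) = -2 + I/84 + 3/(7*d))
t(M) = -2 + 2*M**2 + (36 - 191*M)/(84*M) (t(M) = -2 + ((M**2 + M*M) + (36 + M*(-168 - 23))/(84*M)) = -2 + ((M**2 + M**2) + (36 + M*(-191))/(84*M)) = -2 + (2*M**2 + (36 - 191*M)/(84*M)) = -2 + 2*M**2 + (36 - 191*M)/(84*M))
-500825/43804 + 179852/t(405) = -500825/43804 + 179852/(((1/84)*(36 + 405*(-359 + 168*405**2))/405)) = -500825*1/43804 + 179852/(((1/84)*(1/405)*(36 + 405*(-359 + 168*164025)))) = -500825/43804 + 179852/(((1/84)*(1/405)*(36 + 405*(-359 + 27556200)))) = -500825/43804 + 179852/(((1/84)*(1/405)*(36 + 405*27555841))) = -500825/43804 + 179852/(((1/84)*(1/405)*(36 + 11160115605))) = -500825/43804 + 179852/(((1/84)*(1/405)*11160115641)) = -500825/43804 + 179852/(1240012849/3780) = -500825/43804 + 179852*(3780/1240012849) = -500825/43804 + 679840560/1240012849 = -591249699210185/54317522837596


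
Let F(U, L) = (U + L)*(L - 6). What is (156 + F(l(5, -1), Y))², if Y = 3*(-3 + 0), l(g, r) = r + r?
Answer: 103041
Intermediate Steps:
l(g, r) = 2*r
Y = -9 (Y = 3*(-3) = -9)
F(U, L) = (-6 + L)*(L + U) (F(U, L) = (L + U)*(-6 + L) = (-6 + L)*(L + U))
(156 + F(l(5, -1), Y))² = (156 + ((-9)² - 6*(-9) - 12*(-1) - 18*(-1)))² = (156 + (81 + 54 - 6*(-2) - 9*(-2)))² = (156 + (81 + 54 + 12 + 18))² = (156 + 165)² = 321² = 103041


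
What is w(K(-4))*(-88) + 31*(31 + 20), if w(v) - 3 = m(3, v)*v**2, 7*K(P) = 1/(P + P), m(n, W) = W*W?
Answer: 1619003893/1229312 ≈ 1317.0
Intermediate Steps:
m(n, W) = W**2
K(P) = 1/(14*P) (K(P) = 1/(7*(P + P)) = 1/(7*((2*P))) = (1/(2*P))/7 = 1/(14*P))
w(v) = 3 + v**4 (w(v) = 3 + v**2*v**2 = 3 + v**4)
w(K(-4))*(-88) + 31*(31 + 20) = (3 + ((1/14)/(-4))**4)*(-88) + 31*(31 + 20) = (3 + ((1/14)*(-1/4))**4)*(-88) + 31*51 = (3 + (-1/56)**4)*(-88) + 1581 = (3 + 1/9834496)*(-88) + 1581 = (29503489/9834496)*(-88) + 1581 = -324538379/1229312 + 1581 = 1619003893/1229312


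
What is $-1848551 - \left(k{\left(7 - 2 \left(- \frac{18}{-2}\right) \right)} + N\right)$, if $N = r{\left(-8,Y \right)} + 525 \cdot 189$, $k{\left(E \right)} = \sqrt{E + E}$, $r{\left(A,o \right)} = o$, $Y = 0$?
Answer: $-1947776 - i \sqrt{22} \approx -1.9478 \cdot 10^{6} - 4.6904 i$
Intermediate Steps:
$k{\left(E \right)} = \sqrt{2} \sqrt{E}$ ($k{\left(E \right)} = \sqrt{2 E} = \sqrt{2} \sqrt{E}$)
$N = 99225$ ($N = 0 + 525 \cdot 189 = 0 + 99225 = 99225$)
$-1848551 - \left(k{\left(7 - 2 \left(- \frac{18}{-2}\right) \right)} + N\right) = -1848551 - \left(\sqrt{2} \sqrt{7 - 2 \left(- \frac{18}{-2}\right)} + 99225\right) = -1848551 - \left(\sqrt{2} \sqrt{7 - 2 \left(\left(-18\right) \left(- \frac{1}{2}\right)\right)} + 99225\right) = -1848551 - \left(\sqrt{2} \sqrt{7 - 18} + 99225\right) = -1848551 - \left(\sqrt{2} \sqrt{-11} + 99225\right) = -1848551 - \left(\sqrt{2} i \sqrt{11} + 99225\right) = -1848551 - \left(i \sqrt{22} + 99225\right) = -1848551 - \left(99225 + i \sqrt{22}\right) = -1947776 - i \sqrt{22}$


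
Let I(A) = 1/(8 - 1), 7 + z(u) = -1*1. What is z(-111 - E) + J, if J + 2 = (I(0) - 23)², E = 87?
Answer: 25110/49 ≈ 512.45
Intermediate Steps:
z(u) = -8 (z(u) = -7 - 1*1 = -7 - 1 = -8)
I(A) = ⅐ (I(A) = 1/7 = ⅐)
J = 25502/49 (J = -2 + (⅐ - 23)² = -2 + (-160/7)² = -2 + 25600/49 = 25502/49 ≈ 520.45)
z(-111 - E) + J = -8 + 25502/49 = 25110/49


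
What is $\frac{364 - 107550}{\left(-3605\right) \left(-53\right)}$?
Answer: $- \frac{107186}{191065} \approx -0.56099$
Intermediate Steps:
$\frac{364 - 107550}{\left(-3605\right) \left(-53\right)} = \frac{364 - 107550}{191065} = \left(-107186\right) \frac{1}{191065} = - \frac{107186}{191065}$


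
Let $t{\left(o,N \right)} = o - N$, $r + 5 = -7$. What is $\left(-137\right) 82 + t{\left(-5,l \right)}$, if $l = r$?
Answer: $-11227$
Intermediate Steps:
$r = -12$ ($r = -5 - 7 = -12$)
$l = -12$
$\left(-137\right) 82 + t{\left(-5,l \right)} = \left(-137\right) 82 - -7 = -11234 + \left(-5 + 12\right) = -11234 + 7 = -11227$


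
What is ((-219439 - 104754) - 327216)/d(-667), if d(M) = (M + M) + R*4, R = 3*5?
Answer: 651409/1274 ≈ 511.31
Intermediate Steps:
R = 15
d(M) = 60 + 2*M (d(M) = (M + M) + 15*4 = 2*M + 60 = 60 + 2*M)
((-219439 - 104754) - 327216)/d(-667) = ((-219439 - 104754) - 327216)/(60 + 2*(-667)) = (-324193 - 327216)/(60 - 1334) = -651409/(-1274) = -651409*(-1/1274) = 651409/1274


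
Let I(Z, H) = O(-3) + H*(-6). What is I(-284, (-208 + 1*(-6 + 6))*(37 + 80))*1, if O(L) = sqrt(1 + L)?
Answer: 146016 + I*sqrt(2) ≈ 1.4602e+5 + 1.4142*I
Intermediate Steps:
I(Z, H) = -6*H + I*sqrt(2) (I(Z, H) = sqrt(1 - 3) + H*(-6) = sqrt(-2) - 6*H = I*sqrt(2) - 6*H = -6*H + I*sqrt(2))
I(-284, (-208 + 1*(-6 + 6))*(37 + 80))*1 = (-6*(-208 + 1*(-6 + 6))*(37 + 80) + I*sqrt(2))*1 = (-6*(-208 + 1*0)*117 + I*sqrt(2))*1 = (-6*(-208 + 0)*117 + I*sqrt(2))*1 = (-(-1248)*117 + I*sqrt(2))*1 = (-6*(-24336) + I*sqrt(2))*1 = (146016 + I*sqrt(2))*1 = 146016 + I*sqrt(2)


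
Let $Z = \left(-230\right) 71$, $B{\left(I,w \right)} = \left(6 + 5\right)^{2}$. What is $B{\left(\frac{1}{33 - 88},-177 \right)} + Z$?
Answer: $-16209$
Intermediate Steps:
$B{\left(I,w \right)} = 121$ ($B{\left(I,w \right)} = 11^{2} = 121$)
$Z = -16330$
$B{\left(\frac{1}{33 - 88},-177 \right)} + Z = 121 - 16330 = -16209$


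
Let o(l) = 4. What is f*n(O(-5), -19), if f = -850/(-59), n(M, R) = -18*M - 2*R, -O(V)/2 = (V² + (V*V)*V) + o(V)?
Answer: -2905300/59 ≈ -49242.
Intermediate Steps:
O(V) = -8 - 2*V² - 2*V³ (O(V) = -2*((V² + (V*V)*V) + 4) = -2*((V² + V²*V) + 4) = -2*((V² + V³) + 4) = -2*(4 + V² + V³) = -8 - 2*V² - 2*V³)
f = 850/59 (f = -850*(-1/59) = 850/59 ≈ 14.407)
f*n(O(-5), -19) = 850*(-18*(-8 - 2*(-5)² - 2*(-5)³) - 2*(-19))/59 = 850*(-18*(-8 - 2*25 - 2*(-125)) + 38)/59 = 850*(-18*(-8 - 50 + 250) + 38)/59 = 850*(-18*192 + 38)/59 = 850*(-3456 + 38)/59 = (850/59)*(-3418) = -2905300/59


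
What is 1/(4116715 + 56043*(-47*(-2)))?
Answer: 1/9384757 ≈ 1.0656e-7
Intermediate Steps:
1/(4116715 + 56043*(-47*(-2))) = 1/(4116715 + 56043*94) = 1/(4116715 + 5268042) = 1/9384757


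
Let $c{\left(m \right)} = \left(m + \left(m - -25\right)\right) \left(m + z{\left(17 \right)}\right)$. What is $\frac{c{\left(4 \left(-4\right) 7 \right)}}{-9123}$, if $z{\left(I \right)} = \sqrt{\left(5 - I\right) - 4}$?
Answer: $- \frac{22288}{9123} + \frac{796 i}{9123} \approx -2.4431 + 0.087252 i$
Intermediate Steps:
$z{\left(I \right)} = \sqrt{1 - I}$
$c{\left(m \right)} = \left(25 + 2 m\right) \left(m + 4 i\right)$ ($c{\left(m \right)} = \left(m + \left(m - -25\right)\right) \left(m + \sqrt{1 - 17}\right) = \left(m + \left(m + 25\right)\right) \left(m + \sqrt{1 - 17}\right) = \left(m + \left(25 + m\right)\right) \left(m + \sqrt{-16}\right) = \left(25 + 2 m\right) \left(m + 4 i\right)$)
$\frac{c{\left(4 \left(-4\right) 7 \right)}}{-9123} = \frac{2 \left(4 \left(-4\right) 7\right)^{2} + 100 i + 4 \left(-4\right) 7 \left(25 + 8 i\right)}{-9123} = \left(2 \left(\left(-16\right) 7\right)^{2} + 100 i + \left(-16\right) 7 \left(25 + 8 i\right)\right) \left(- \frac{1}{9123}\right) = \left(2 \left(-112\right)^{2} + 100 i - 112 \left(25 + 8 i\right)\right) \left(- \frac{1}{9123}\right) = \left(2 \cdot 12544 + 100 i - \left(2800 + 896 i\right)\right) \left(- \frac{1}{9123}\right) = \left(25088 + 100 i - \left(2800 + 896 i\right)\right) \left(- \frac{1}{9123}\right) = \left(22288 - 796 i\right) \left(- \frac{1}{9123}\right) = - \frac{22288}{9123} + \frac{796 i}{9123}$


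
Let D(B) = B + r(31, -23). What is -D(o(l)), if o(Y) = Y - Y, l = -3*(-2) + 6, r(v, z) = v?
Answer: -31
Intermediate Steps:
l = 12 (l = 6 + 6 = 12)
o(Y) = 0
D(B) = 31 + B (D(B) = B + 31 = 31 + B)
-D(o(l)) = -(31 + 0) = -1*31 = -31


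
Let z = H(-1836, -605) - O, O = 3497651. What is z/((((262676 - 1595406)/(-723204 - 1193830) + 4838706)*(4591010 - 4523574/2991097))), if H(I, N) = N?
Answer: -358198591171783148/2274624323581153930310119 ≈ -1.5748e-7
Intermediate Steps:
z = -3498256 (z = -605 - 1*3497651 = -605 - 3497651 = -3498256)
z/((((262676 - 1595406)/(-723204 - 1193830) + 4838706)*(4591010 - 4523574/2991097))) = -3498256*1/((4591010 - 4523574/2991097)*((262676 - 1595406)/(-723204 - 1193830) + 4838706)) = -3498256*1/((4591010 - 4523574*1/2991097)*(-1332730/(-1917034) + 4838706)) = -3498256*1/((4591010 - 4523574/2991097)*(-1332730*(-1/1917034) + 4838706)) = -3498256*2991097/(13732151714396*(95195/136931 + 4838706)) = -3498256/((662568946481/136931)*(13732151714396/2991097)) = -3498256/9098497294324615721240476/409573903307 = -3498256*409573903307/9098497294324615721240476 = -358198591171783148/2274624323581153930310119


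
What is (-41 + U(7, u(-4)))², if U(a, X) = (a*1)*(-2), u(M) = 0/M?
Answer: 3025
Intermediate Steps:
u(M) = 0
U(a, X) = -2*a (U(a, X) = a*(-2) = -2*a)
(-41 + U(7, u(-4)))² = (-41 - 2*7)² = (-41 - 14)² = (-55)² = 3025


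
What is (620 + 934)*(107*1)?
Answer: 166278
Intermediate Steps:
(620 + 934)*(107*1) = 1554*107 = 166278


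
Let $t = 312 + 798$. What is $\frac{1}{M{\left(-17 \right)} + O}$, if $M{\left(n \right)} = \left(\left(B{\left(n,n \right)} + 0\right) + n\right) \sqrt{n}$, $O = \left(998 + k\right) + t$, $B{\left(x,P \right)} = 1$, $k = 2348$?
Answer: $\frac{557}{2482536} + \frac{i \sqrt{17}}{1241268} \approx 0.00022437 + 3.3217 \cdot 10^{-6} i$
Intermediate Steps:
$t = 1110$
$O = 4456$ ($O = \left(998 + 2348\right) + 1110 = 3346 + 1110 = 4456$)
$M{\left(n \right)} = \sqrt{n} \left(1 + n\right)$ ($M{\left(n \right)} = \left(\left(1 + 0\right) + n\right) \sqrt{n} = \left(1 + n\right) \sqrt{n} = \sqrt{n} \left(1 + n\right)$)
$\frac{1}{M{\left(-17 \right)} + O} = \frac{1}{\sqrt{-17} \left(1 - 17\right) + 4456} = \frac{1}{i \sqrt{17} \left(-16\right) + 4456} = \frac{1}{- 16 i \sqrt{17} + 4456} = \frac{1}{4456 - 16 i \sqrt{17}}$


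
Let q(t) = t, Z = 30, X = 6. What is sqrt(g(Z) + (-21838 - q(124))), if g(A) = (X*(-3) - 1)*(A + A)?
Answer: I*sqrt(23102) ≈ 151.99*I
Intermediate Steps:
g(A) = -38*A (g(A) = (6*(-3) - 1)*(A + A) = (-18 - 1)*(2*A) = -38*A)
sqrt(g(Z) + (-21838 - q(124))) = sqrt(-38*30 + (-21838 - 1*124)) = sqrt(-1140 + (-21838 - 124)) = sqrt(-1140 - 21962) = sqrt(-23102) = I*sqrt(23102)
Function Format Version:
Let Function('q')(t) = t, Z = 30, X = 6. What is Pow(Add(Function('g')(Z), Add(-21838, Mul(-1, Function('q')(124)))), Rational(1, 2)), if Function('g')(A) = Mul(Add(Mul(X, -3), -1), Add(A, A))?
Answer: Mul(I, Pow(23102, Rational(1, 2))) ≈ Mul(151.99, I)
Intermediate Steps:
Function('g')(A) = Mul(-38, A) (Function('g')(A) = Mul(Add(Mul(6, -3), -1), Add(A, A)) = Mul(Add(-18, -1), Mul(2, A)) = Mul(-19, Mul(2, A)) = Mul(-38, A))
Pow(Add(Function('g')(Z), Add(-21838, Mul(-1, Function('q')(124)))), Rational(1, 2)) = Pow(Add(Mul(-38, 30), Add(-21838, Mul(-1, 124))), Rational(1, 2)) = Pow(Add(-1140, Add(-21838, -124)), Rational(1, 2)) = Pow(Add(-1140, -21962), Rational(1, 2)) = Pow(-23102, Rational(1, 2)) = Mul(I, Pow(23102, Rational(1, 2)))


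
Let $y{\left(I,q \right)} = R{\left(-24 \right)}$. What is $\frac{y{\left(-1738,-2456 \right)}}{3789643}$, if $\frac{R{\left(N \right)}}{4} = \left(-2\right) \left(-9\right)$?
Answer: $\frac{72}{3789643} \approx 1.8999 \cdot 10^{-5}$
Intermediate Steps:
$R{\left(N \right)} = 72$ ($R{\left(N \right)} = 4 \left(\left(-2\right) \left(-9\right)\right) = 4 \cdot 18 = 72$)
$y{\left(I,q \right)} = 72$
$\frac{y{\left(-1738,-2456 \right)}}{3789643} = \frac{72}{3789643}$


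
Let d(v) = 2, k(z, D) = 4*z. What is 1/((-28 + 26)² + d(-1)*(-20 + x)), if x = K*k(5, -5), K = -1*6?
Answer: -1/276 ≈ -0.0036232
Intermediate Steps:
K = -6
x = -120 (x = -24*5 = -6*20 = -120)
1/((-28 + 26)² + d(-1)*(-20 + x)) = 1/((-28 + 26)² + 2*(-20 - 120)) = 1/((-2)² + 2*(-140)) = 1/(4 - 280) = 1/(-276) = -1/276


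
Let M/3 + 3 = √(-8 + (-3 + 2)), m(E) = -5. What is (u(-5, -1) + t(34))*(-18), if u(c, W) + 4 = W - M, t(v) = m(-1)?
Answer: 18 + 162*I ≈ 18.0 + 162.0*I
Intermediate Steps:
t(v) = -5
M = -9 + 9*I (M = -9 + 3*√(-8 + (-3 + 2)) = -9 + 3*√(-8 - 1) = -9 + 3*√(-9) = -9 + 3*(3*I) = -9 + 9*I ≈ -9.0 + 9.0*I)
u(c, W) = 5 + W - 9*I (u(c, W) = -4 + (W - (-9 + 9*I)) = -4 + (W + (9 - 9*I)) = -4 + (9 + W - 9*I) = 5 + W - 9*I)
(u(-5, -1) + t(34))*(-18) = ((5 - 1 - 9*I) - 5)*(-18) = ((4 - 9*I) - 5)*(-18) = (-1 - 9*I)*(-18) = 18 + 162*I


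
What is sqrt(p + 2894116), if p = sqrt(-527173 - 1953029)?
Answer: sqrt(2894116 + 3*I*sqrt(275578)) ≈ 1701.2 + 0.463*I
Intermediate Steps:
p = 3*I*sqrt(275578) (p = sqrt(-2480202) = 3*I*sqrt(275578) ≈ 1574.9*I)
sqrt(p + 2894116) = sqrt(3*I*sqrt(275578) + 2894116) = sqrt(2894116 + 3*I*sqrt(275578))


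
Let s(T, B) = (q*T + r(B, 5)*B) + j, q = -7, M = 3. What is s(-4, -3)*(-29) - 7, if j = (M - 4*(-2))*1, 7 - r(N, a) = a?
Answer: -964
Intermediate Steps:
r(N, a) = 7 - a
j = 11 (j = (3 - 4*(-2))*1 = (3 + 8)*1 = 11*1 = 11)
s(T, B) = 11 - 7*T + 2*B (s(T, B) = (-7*T + (7 - 1*5)*B) + 11 = (-7*T + (7 - 5)*B) + 11 = (-7*T + 2*B) + 11 = 11 - 7*T + 2*B)
s(-4, -3)*(-29) - 7 = (11 - 7*(-4) + 2*(-3))*(-29) - 7 = (11 + 28 - 6)*(-29) - 7 = 33*(-29) - 7 = -957 - 7 = -964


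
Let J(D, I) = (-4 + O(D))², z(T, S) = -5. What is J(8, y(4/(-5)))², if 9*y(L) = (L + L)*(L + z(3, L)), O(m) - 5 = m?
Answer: 6561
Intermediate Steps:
O(m) = 5 + m
y(L) = 2*L*(-5 + L)/9 (y(L) = ((L + L)*(L - 5))/9 = ((2*L)*(-5 + L))/9 = (2*L*(-5 + L))/9 = 2*L*(-5 + L)/9)
J(D, I) = (1 + D)² (J(D, I) = (-4 + (5 + D))² = (1 + D)²)
J(8, y(4/(-5)))² = ((1 + 8)²)² = (9²)² = 81² = 6561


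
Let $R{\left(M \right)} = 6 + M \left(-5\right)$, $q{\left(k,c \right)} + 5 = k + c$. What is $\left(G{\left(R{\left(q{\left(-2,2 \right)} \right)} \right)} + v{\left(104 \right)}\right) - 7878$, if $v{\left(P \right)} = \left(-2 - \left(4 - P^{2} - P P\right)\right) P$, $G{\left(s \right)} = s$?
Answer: $2241257$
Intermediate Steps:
$q{\left(k,c \right)} = -5 + c + k$ ($q{\left(k,c \right)} = -5 + \left(k + c\right) = -5 + \left(c + k\right) = -5 + c + k$)
$R{\left(M \right)} = 6 - 5 M$
$v{\left(P \right)} = P \left(-6 + 2 P^{2}\right)$ ($v{\left(P \right)} = \left(-2 + \left(\left(P^{2} + P^{2}\right) - 4\right)\right) P = \left(-2 + \left(2 P^{2} - 4\right)\right) P = \left(-2 + \left(-4 + 2 P^{2}\right)\right) P = \left(-6 + 2 P^{2}\right) P = P \left(-6 + 2 P^{2}\right)$)
$\left(G{\left(R{\left(q{\left(-2,2 \right)} \right)} \right)} + v{\left(104 \right)}\right) - 7878 = \left(\left(6 - 5 \left(-5 + 2 - 2\right)\right) + 2 \cdot 104 \left(-3 + 104^{2}\right)\right) - 7878 = \left(\left(6 - -25\right) + 2 \cdot 104 \left(-3 + 10816\right)\right) - 7878 = \left(\left(6 + 25\right) + 2 \cdot 104 \cdot 10813\right) - 7878 = \left(31 + 2249104\right) - 7878 = 2249135 - 7878 = 2241257$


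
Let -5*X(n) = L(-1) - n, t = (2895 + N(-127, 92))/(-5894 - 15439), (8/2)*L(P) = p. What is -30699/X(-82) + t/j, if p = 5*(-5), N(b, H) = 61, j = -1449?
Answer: 6326351367776/3122063217 ≈ 2026.3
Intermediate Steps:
p = -25
L(P) = -25/4 (L(P) = (¼)*(-25) = -25/4)
t = -2956/21333 (t = (2895 + 61)/(-5894 - 15439) = 2956/(-21333) = 2956*(-1/21333) = -2956/21333 ≈ -0.13856)
X(n) = 5/4 + n/5 (X(n) = -(-25/4 - n)/5 = 5/4 + n/5)
-30699/X(-82) + t/j = -30699/(5/4 + (⅕)*(-82)) - 2956/21333/(-1449) = -30699/(5/4 - 82/5) - 2956/21333*(-1/1449) = -30699/(-303/20) + 2956/30911517 = -30699*(-20/303) + 2956/30911517 = 204660/101 + 2956/30911517 = 6326351367776/3122063217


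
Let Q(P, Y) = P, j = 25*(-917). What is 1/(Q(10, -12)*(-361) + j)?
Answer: -1/26535 ≈ -3.7686e-5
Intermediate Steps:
j = -22925
1/(Q(10, -12)*(-361) + j) = 1/(10*(-361) - 22925) = 1/(-3610 - 22925) = 1/(-26535) = -1/26535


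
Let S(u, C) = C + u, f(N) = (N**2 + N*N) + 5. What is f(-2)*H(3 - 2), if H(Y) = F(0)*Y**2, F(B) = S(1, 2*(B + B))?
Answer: 13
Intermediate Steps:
f(N) = 5 + 2*N**2 (f(N) = (N**2 + N**2) + 5 = 2*N**2 + 5 = 5 + 2*N**2)
F(B) = 1 + 4*B (F(B) = 2*(B + B) + 1 = 2*(2*B) + 1 = 4*B + 1 = 1 + 4*B)
H(Y) = Y**2 (H(Y) = (1 + 4*0)*Y**2 = (1 + 0)*Y**2 = 1*Y**2 = Y**2)
f(-2)*H(3 - 2) = (5 + 2*(-2)**2)*(3 - 2)**2 = (5 + 2*4)*1**2 = (5 + 8)*1 = 13*1 = 13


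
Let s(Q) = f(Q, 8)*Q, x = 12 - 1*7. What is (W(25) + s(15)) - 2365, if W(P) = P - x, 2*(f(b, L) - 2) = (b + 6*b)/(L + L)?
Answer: -72505/32 ≈ -2265.8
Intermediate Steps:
x = 5 (x = 12 - 7 = 5)
f(b, L) = 2 + 7*b/(4*L) (f(b, L) = 2 + ((b + 6*b)/(L + L))/2 = 2 + ((7*b)/((2*L)))/2 = 2 + ((7*b)*(1/(2*L)))/2 = 2 + (7*b/(2*L))/2 = 2 + 7*b/(4*L))
W(P) = -5 + P (W(P) = P - 1*5 = P - 5 = -5 + P)
s(Q) = Q*(2 + 7*Q/32) (s(Q) = (2 + (7/4)*Q/8)*Q = (2 + (7/4)*Q*(⅛))*Q = (2 + 7*Q/32)*Q = Q*(2 + 7*Q/32))
(W(25) + s(15)) - 2365 = ((-5 + 25) + (1/32)*15*(64 + 7*15)) - 2365 = (20 + (1/32)*15*(64 + 105)) - 2365 = (20 + (1/32)*15*169) - 2365 = (20 + 2535/32) - 2365 = 3175/32 - 2365 = -72505/32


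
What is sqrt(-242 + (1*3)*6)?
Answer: 4*I*sqrt(14) ≈ 14.967*I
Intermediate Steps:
sqrt(-242 + (1*3)*6) = sqrt(-242 + 3*6) = sqrt(-242 + 18) = sqrt(-224) = 4*I*sqrt(14)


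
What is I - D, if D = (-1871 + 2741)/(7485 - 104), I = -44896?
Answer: -331378246/7381 ≈ -44896.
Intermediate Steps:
D = 870/7381 ≈ 0.11787
I - D = -44896 - 1*870/7381 = -44896 - 870/7381 = -331378246/7381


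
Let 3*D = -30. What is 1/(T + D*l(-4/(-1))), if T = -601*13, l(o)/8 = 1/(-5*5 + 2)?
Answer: -23/179619 ≈ -0.00012805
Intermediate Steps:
l(o) = -8/23 (l(o) = 8/(-5*5 + 2) = 8/(-25 + 2) = 8/(-23) = 8*(-1/23) = -8/23)
D = -10 (D = (⅓)*(-30) = -10)
T = -7813
1/(T + D*l(-4/(-1))) = 1/(-7813 - 10*(-8/23)) = 1/(-7813 + 80/23) = 1/(-179619/23) = -23/179619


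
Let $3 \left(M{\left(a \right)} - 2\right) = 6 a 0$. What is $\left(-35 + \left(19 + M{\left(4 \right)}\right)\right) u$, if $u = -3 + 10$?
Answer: $-98$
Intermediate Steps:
$M{\left(a \right)} = 2$ ($M{\left(a \right)} = 2 + \frac{6 a 0}{3} = 2 + \frac{1}{3} \cdot 0 = 2 + 0 = 2$)
$u = 7$
$\left(-35 + \left(19 + M{\left(4 \right)}\right)\right) u = \left(-35 + \left(19 + 2\right)\right) 7 = \left(-35 + 21\right) 7 = \left(-14\right) 7 = -98$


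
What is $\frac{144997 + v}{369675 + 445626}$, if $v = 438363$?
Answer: $\frac{583360}{815301} \approx 0.71552$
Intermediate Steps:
$\frac{144997 + v}{369675 + 445626} = \frac{144997 + 438363}{369675 + 445626} = \frac{583360}{815301}$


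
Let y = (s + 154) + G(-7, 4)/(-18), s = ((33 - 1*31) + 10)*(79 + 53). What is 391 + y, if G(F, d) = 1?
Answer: 38321/18 ≈ 2128.9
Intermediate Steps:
s = 1584 (s = ((33 - 31) + 10)*132 = (2 + 10)*132 = 12*132 = 1584)
y = 31283/18 (y = (1584 + 154) + 1/(-18) = 1738 + 1*(-1/18) = 1738 - 1/18 = 31283/18 ≈ 1737.9)
391 + y = 391 + 31283/18 = 38321/18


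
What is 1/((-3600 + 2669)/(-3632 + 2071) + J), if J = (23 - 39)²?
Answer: 223/57221 ≈ 0.0038972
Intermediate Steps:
J = 256 (J = (-16)² = 256)
1/((-3600 + 2669)/(-3632 + 2071) + J) = 1/((-3600 + 2669)/(-3632 + 2071) + 256) = 1/(-931/(-1561) + 256) = 1/(-931*(-1/1561) + 256) = 1/(133/223 + 256) = 1/(57221/223) = 223/57221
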